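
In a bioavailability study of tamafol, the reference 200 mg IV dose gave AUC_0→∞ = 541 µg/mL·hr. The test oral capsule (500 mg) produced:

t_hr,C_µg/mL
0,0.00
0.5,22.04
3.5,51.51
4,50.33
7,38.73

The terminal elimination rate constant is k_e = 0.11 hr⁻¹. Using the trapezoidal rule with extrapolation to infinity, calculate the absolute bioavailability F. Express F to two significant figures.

F = 0.46

Trapezoidal AUC_0→7 (oral capsule):
  [0→0.5]: (0.00+22.04)/2 × 0.5 = 5.51
  [0.5→3.5]: (22.04+51.51)/2 × 3 = 110.325
  [3.5→4]: (51.51+50.33)/2 × 0.5 = 25.46
  [4→7]: (50.33+38.73)/2 × 3 = 133.59
  Sum = 274.885 µg/mL·hr
Tail: C_last/k_e = 38.73/0.11 = 352.091
AUC_0→∞ (oral capsule) = 274.885 + 352.091 = 626.976 µg/mL·hr
F = (AUC_ev/D_ev)/(AUC_iv/D_iv) = (626.976/500)/(541/200) = 1.253952/2.705 = 0.4636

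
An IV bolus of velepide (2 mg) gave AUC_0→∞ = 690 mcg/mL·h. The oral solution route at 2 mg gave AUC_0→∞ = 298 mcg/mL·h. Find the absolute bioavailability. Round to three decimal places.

F = 0.432

F = (AUC_ev / D_ev) / (AUC_iv / D_iv)
  = (298/2) / (690/2)
  = 149 / 345 = 0.4319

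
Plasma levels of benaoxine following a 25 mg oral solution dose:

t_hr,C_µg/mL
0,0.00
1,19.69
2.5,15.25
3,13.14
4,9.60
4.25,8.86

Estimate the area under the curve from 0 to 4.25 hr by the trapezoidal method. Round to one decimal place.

Trapezoidal AUC_0→4.25:
  [0→1]: (0.00+19.69)/2 × 1 = 9.845
  [1→2.5]: (19.69+15.25)/2 × 1.5 = 26.205
  [2.5→3]: (15.25+13.14)/2 × 0.5 = 7.0975
  [3→4]: (13.14+9.60)/2 × 1 = 11.37
  [4→4.25]: (9.60+8.86)/2 × 0.25 = 2.3075
  Sum = 56.825 µg/mL·hr

AUC = 56.8 µg/mL·hr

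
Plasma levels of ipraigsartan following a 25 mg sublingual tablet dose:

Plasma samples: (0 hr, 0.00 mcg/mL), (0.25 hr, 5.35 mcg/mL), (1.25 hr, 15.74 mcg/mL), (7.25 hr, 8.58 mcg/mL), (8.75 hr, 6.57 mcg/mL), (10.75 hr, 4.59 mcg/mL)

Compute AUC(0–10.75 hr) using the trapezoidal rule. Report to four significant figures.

AUC = 106.7 mcg/mL·hr

Trapezoidal AUC_0→10.75:
  [0→0.25]: (0.00+5.35)/2 × 0.25 = 0.66875
  [0.25→1.25]: (5.35+15.74)/2 × 1 = 10.545
  [1.25→7.25]: (15.74+8.58)/2 × 6 = 72.96
  [7.25→8.75]: (8.58+6.57)/2 × 1.5 = 11.3625
  [8.75→10.75]: (6.57+4.59)/2 × 2 = 11.16
  Sum = 106.69625 mcg/mL·hr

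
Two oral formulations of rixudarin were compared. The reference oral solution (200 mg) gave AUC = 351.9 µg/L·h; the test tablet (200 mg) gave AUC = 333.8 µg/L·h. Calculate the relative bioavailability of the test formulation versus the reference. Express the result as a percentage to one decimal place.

F_rel = (AUC_test/D_test) / (AUC_ref/D_ref)
      = (333.8/200) / (351.9/200)
      = 1.669 / 1.7595 = 0.9486 = 94.86%

F_rel = 94.9%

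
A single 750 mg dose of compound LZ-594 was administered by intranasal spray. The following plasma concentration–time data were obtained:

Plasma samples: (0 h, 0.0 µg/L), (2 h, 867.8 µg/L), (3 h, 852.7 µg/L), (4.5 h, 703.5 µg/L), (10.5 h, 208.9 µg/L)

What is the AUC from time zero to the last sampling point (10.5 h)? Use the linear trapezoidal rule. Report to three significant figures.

Trapezoidal AUC_0→10.5:
  [0→2]: (0.0+867.8)/2 × 2 = 867.8
  [2→3]: (867.8+852.7)/2 × 1 = 860.25
  [3→4.5]: (852.7+703.5)/2 × 1.5 = 1167.15
  [4.5→10.5]: (703.5+208.9)/2 × 6 = 2737.2
  Sum = 5632.4 µg/L·h

AUC = 5630 µg/L·h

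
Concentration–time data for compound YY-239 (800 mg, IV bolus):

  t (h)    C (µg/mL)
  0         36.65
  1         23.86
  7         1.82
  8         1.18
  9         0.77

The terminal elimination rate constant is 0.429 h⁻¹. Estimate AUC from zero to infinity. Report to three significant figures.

AUC = 112 µg/mL·h

Trapezoidal AUC_0→9:
  [0→1]: (36.65+23.86)/2 × 1 = 30.255
  [1→7]: (23.86+1.82)/2 × 6 = 77.04
  [7→8]: (1.82+1.18)/2 × 1 = 1.5
  [8→9]: (1.18+0.77)/2 × 1 = 0.975
  Sum = 109.77 µg/mL·h
Extrapolated tail: C_last / k_e = 0.77 / 0.429 = 1.795
AUC_0→∞ = 109.77 + 1.795 = 111.565 µg/mL·h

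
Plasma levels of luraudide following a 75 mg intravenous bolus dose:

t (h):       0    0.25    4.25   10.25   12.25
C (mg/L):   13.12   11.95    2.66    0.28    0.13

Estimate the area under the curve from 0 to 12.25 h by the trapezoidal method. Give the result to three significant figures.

Trapezoidal AUC_0→12.25:
  [0→0.25]: (13.12+11.95)/2 × 0.25 = 3.13375
  [0.25→4.25]: (11.95+2.66)/2 × 4 = 29.22
  [4.25→10.25]: (2.66+0.28)/2 × 6 = 8.82
  [10.25→12.25]: (0.28+0.13)/2 × 2 = 0.41
  Sum = 41.58375 mg/L·h

AUC = 41.6 mg/L·h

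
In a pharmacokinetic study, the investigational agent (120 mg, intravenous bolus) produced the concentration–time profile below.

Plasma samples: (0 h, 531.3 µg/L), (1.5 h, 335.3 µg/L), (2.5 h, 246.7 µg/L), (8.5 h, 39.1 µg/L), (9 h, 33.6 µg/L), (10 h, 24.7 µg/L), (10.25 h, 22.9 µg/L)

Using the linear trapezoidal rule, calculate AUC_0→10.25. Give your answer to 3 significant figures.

AUC = 1850 µg/L·h

Trapezoidal AUC_0→10.25:
  [0→1.5]: (531.3+335.3)/2 × 1.5 = 649.95
  [1.5→2.5]: (335.3+246.7)/2 × 1 = 291.0
  [2.5→8.5]: (246.7+39.1)/2 × 6 = 857.4
  [8.5→9]: (39.1+33.6)/2 × 0.5 = 18.175
  [9→10]: (33.6+24.7)/2 × 1 = 29.15
  [10→10.25]: (24.7+22.9)/2 × 0.25 = 5.95
  Sum = 1851.625 µg/L·h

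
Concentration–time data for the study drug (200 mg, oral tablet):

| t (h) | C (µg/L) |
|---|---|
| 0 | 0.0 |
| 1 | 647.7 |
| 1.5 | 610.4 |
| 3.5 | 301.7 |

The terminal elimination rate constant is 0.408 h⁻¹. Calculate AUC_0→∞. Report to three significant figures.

AUC = 2290 µg/L·h

Trapezoidal AUC_0→3.5:
  [0→1]: (0.0+647.7)/2 × 1 = 323.85
  [1→1.5]: (647.7+610.4)/2 × 0.5 = 314.525
  [1.5→3.5]: (610.4+301.7)/2 × 2 = 912.1
  Sum = 1550.475 µg/L·h
Extrapolated tail: C_last / k_e = 301.7 / 0.408 = 739.461
AUC_0→∞ = 1550.475 + 739.461 = 2289.936 µg/L·h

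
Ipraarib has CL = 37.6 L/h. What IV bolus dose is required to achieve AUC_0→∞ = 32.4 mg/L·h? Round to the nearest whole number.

Dose = 1218 mg

Dose_iv = CL × AUC_0→∞
     = 37.6 × 32.4 = 1218.24 mg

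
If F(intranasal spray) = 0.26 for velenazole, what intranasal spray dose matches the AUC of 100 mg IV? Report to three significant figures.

For equal systemic exposure: F × D_ev = D_iv
D_ev = D_iv / F = 100 / 0.26 = 384.615 mg

D_intranasal = 385 mg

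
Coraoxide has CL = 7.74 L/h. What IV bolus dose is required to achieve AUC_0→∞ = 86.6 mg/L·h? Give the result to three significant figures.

Dose_iv = CL × AUC_0→∞
     = 7.74 × 86.6 = 670.284 mg

Dose = 670 mg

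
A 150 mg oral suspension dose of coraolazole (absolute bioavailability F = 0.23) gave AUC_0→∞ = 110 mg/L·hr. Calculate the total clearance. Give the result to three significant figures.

CL = F × Dose / AUC_0→∞
   = 0.23 × 150 / 110 = 0.313636 L/hr

CL = 0.314 L/hr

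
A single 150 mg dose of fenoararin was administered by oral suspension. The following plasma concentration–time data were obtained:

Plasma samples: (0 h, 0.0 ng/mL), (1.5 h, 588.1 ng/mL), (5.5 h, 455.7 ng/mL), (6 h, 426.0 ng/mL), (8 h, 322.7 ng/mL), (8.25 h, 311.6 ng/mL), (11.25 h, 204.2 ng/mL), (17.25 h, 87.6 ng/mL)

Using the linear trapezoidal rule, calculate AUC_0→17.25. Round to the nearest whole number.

AUC = 5226 ng/mL·h

Trapezoidal AUC_0→17.25:
  [0→1.5]: (0.0+588.1)/2 × 1.5 = 441.075
  [1.5→5.5]: (588.1+455.7)/2 × 4 = 2087.6
  [5.5→6]: (455.7+426.0)/2 × 0.5 = 220.425
  [6→8]: (426.0+322.7)/2 × 2 = 748.7
  [8→8.25]: (322.7+311.6)/2 × 0.25 = 79.2875
  [8.25→11.25]: (311.6+204.2)/2 × 3 = 773.7
  [11.25→17.25]: (204.2+87.6)/2 × 6 = 875.4
  Sum = 5226.1875 ng/mL·h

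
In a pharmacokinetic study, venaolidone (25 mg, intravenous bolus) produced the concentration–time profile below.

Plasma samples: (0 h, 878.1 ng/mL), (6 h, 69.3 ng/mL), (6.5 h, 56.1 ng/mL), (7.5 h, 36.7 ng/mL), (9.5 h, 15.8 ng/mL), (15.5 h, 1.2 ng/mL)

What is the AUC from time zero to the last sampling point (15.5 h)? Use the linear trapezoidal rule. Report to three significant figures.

Trapezoidal AUC_0→15.5:
  [0→6]: (878.1+69.3)/2 × 6 = 2842.2
  [6→6.5]: (69.3+56.1)/2 × 0.5 = 31.35
  [6.5→7.5]: (56.1+36.7)/2 × 1 = 46.4
  [7.5→9.5]: (36.7+15.8)/2 × 2 = 52.5
  [9.5→15.5]: (15.8+1.2)/2 × 6 = 51.0
  Sum = 3023.45 ng/mL·h

AUC = 3020 ng/mL·h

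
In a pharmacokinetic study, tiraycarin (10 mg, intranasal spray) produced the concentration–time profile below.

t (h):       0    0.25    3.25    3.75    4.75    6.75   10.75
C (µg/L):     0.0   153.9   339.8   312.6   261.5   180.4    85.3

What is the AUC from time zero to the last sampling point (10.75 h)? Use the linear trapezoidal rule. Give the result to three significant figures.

AUC = 2180 µg/L·h

Trapezoidal AUC_0→10.75:
  [0→0.25]: (0.0+153.9)/2 × 0.25 = 19.2375
  [0.25→3.25]: (153.9+339.8)/2 × 3 = 740.55
  [3.25→3.75]: (339.8+312.6)/2 × 0.5 = 163.1
  [3.75→4.75]: (312.6+261.5)/2 × 1 = 287.05
  [4.75→6.75]: (261.5+180.4)/2 × 2 = 441.9
  [6.75→10.75]: (180.4+85.3)/2 × 4 = 531.4
  Sum = 2183.2375 µg/L·h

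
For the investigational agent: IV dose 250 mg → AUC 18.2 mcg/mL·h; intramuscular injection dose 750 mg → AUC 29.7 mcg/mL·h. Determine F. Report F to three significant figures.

F = 0.544

F = (AUC_ev / D_ev) / (AUC_iv / D_iv)
  = (29.7/750) / (18.2/250)
  = 0.0396 / 0.0728 = 0.5440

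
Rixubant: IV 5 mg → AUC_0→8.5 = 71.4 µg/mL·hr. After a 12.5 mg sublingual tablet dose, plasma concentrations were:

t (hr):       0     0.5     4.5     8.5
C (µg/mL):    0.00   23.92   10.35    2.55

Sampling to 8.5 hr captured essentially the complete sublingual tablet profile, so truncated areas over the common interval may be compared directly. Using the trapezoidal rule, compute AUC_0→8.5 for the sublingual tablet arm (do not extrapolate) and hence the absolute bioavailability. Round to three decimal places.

Trapezoidal AUC_0→8.5 (sublingual tablet):
  [0→0.5]: (0.00+23.92)/2 × 0.5 = 5.98
  [0.5→4.5]: (23.92+10.35)/2 × 4 = 68.54
  [4.5→8.5]: (10.35+2.55)/2 × 4 = 25.8
  Sum = 100.32 µg/mL·hr
F = (AUC_ev/D_ev)/(AUC_iv/D_iv) = (100.32/12.5)/(71.4/5) = 8.0256/14.28 = 0.5620

F = 0.562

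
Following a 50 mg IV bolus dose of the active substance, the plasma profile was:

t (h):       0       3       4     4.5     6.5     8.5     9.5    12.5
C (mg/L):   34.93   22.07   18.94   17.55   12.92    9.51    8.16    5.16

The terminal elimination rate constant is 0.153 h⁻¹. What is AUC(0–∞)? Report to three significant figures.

AUC = 231 mg/L·h

Trapezoidal AUC_0→12.5:
  [0→3]: (34.93+22.07)/2 × 3 = 85.5
  [3→4]: (22.07+18.94)/2 × 1 = 20.505
  [4→4.5]: (18.94+17.55)/2 × 0.5 = 9.1225
  [4.5→6.5]: (17.55+12.92)/2 × 2 = 30.47
  [6.5→8.5]: (12.92+9.51)/2 × 2 = 22.43
  [8.5→9.5]: (9.51+8.16)/2 × 1 = 8.835
  [9.5→12.5]: (8.16+5.16)/2 × 3 = 19.98
  Sum = 196.8425 mg/L·h
Extrapolated tail: C_last / k_e = 5.16 / 0.153 = 33.725
AUC_0→∞ = 196.8425 + 33.725 = 230.5675 mg/L·h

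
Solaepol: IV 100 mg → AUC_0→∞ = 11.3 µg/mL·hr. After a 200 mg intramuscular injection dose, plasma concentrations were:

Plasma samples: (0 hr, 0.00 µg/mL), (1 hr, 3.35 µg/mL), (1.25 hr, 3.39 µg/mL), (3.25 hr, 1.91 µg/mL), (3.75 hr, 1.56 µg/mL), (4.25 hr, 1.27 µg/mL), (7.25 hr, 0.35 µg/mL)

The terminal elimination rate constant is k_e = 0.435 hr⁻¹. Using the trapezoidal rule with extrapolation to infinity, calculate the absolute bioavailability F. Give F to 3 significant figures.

Trapezoidal AUC_0→7.25 (intramuscular injection):
  [0→1]: (0.00+3.35)/2 × 1 = 1.675
  [1→1.25]: (3.35+3.39)/2 × 0.25 = 0.8425
  [1.25→3.25]: (3.39+1.91)/2 × 2 = 5.3
  [3.25→3.75]: (1.91+1.56)/2 × 0.5 = 0.8675
  [3.75→4.25]: (1.56+1.27)/2 × 0.5 = 0.7075
  [4.25→7.25]: (1.27+0.35)/2 × 3 = 2.43
  Sum = 11.8225 µg/mL·hr
Tail: C_last/k_e = 0.35/0.435 = 0.805
AUC_0→∞ (intramuscular injection) = 11.8225 + 0.805 = 12.6275 µg/mL·hr
F = (AUC_ev/D_ev)/(AUC_iv/D_iv) = (12.6275/200)/(11.3/100) = 0.0631375/0.113 = 0.5587

F = 0.559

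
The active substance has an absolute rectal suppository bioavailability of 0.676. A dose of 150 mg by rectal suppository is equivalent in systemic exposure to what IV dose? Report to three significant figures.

D_iv = 101 mg

Systemic exposure from an extravascular dose = F × D_ev, so the equivalent IV dose is F × D_ev.
D_iv = F × D_ev = 0.676 × 150 = 101.4 mg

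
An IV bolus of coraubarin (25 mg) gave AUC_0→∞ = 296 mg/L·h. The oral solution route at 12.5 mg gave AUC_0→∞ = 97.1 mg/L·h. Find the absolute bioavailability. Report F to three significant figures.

F = 0.656

F = (AUC_ev / D_ev) / (AUC_iv / D_iv)
  = (97.1/12.5) / (296/25)
  = 7.768 / 11.84 = 0.6561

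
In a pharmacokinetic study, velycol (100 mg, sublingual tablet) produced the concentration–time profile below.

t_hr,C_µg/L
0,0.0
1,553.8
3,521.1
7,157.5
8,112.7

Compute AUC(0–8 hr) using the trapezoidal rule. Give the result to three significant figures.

AUC = 2840 µg/L·hr

Trapezoidal AUC_0→8:
  [0→1]: (0.0+553.8)/2 × 1 = 276.9
  [1→3]: (553.8+521.1)/2 × 2 = 1074.9
  [3→7]: (521.1+157.5)/2 × 4 = 1357.2
  [7→8]: (157.5+112.7)/2 × 1 = 135.1
  Sum = 2844.1 µg/L·hr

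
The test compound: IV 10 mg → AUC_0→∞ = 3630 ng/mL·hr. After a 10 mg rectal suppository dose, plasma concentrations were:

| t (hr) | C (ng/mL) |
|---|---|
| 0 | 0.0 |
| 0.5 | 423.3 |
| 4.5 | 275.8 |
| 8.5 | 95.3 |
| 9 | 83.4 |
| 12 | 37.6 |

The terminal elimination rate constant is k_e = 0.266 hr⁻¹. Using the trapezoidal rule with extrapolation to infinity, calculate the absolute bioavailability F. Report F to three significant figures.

Trapezoidal AUC_0→12 (rectal suppository):
  [0→0.5]: (0.0+423.3)/2 × 0.5 = 105.825
  [0.5→4.5]: (423.3+275.8)/2 × 4 = 1398.2
  [4.5→8.5]: (275.8+95.3)/2 × 4 = 742.2
  [8.5→9]: (95.3+83.4)/2 × 0.5 = 44.675
  [9→12]: (83.4+37.6)/2 × 3 = 181.5
  Sum = 2472.4 ng/mL·hr
Tail: C_last/k_e = 37.6/0.266 = 141.353
AUC_0→∞ (rectal suppository) = 2472.4 + 141.353 = 2613.753 ng/mL·hr
F = (AUC_ev/D_ev)/(AUC_iv/D_iv) = (2613.753/10)/(3630/10) = 261.3753/363 = 0.7200

F = 0.720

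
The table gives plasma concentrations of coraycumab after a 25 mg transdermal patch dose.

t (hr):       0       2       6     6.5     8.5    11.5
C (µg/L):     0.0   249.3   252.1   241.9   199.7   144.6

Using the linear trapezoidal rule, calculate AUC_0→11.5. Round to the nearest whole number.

Trapezoidal AUC_0→11.5:
  [0→2]: (0.0+249.3)/2 × 2 = 249.3
  [2→6]: (249.3+252.1)/2 × 4 = 1002.8
  [6→6.5]: (252.1+241.9)/2 × 0.5 = 123.5
  [6.5→8.5]: (241.9+199.7)/2 × 2 = 441.6
  [8.5→11.5]: (199.7+144.6)/2 × 3 = 516.45
  Sum = 2333.65 µg/L·hr

AUC = 2334 µg/L·hr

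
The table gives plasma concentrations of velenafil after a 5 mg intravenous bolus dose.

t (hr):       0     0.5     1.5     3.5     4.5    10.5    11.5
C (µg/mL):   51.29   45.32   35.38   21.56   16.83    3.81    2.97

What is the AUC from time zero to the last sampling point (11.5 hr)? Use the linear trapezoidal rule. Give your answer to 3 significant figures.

AUC = 206 µg/mL·hr

Trapezoidal AUC_0→11.5:
  [0→0.5]: (51.29+45.32)/2 × 0.5 = 24.1525
  [0.5→1.5]: (45.32+35.38)/2 × 1 = 40.35
  [1.5→3.5]: (35.38+21.56)/2 × 2 = 56.94
  [3.5→4.5]: (21.56+16.83)/2 × 1 = 19.195
  [4.5→10.5]: (16.83+3.81)/2 × 6 = 61.92
  [10.5→11.5]: (3.81+2.97)/2 × 1 = 3.39
  Sum = 205.9475 µg/mL·hr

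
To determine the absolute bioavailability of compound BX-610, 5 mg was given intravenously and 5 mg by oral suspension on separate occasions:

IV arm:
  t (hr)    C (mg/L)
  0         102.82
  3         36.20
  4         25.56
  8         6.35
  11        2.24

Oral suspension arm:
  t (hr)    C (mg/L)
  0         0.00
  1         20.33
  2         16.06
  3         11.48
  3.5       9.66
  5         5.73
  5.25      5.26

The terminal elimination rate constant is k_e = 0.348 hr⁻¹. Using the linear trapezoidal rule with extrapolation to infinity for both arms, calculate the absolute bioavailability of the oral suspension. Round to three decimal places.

Trapezoidal AUC_0→11 (IV):
  [0→3]: (102.82+36.20)/2 × 3 = 208.53
  [3→4]: (36.20+25.56)/2 × 1 = 30.88
  [4→8]: (25.56+6.35)/2 × 4 = 63.82
  [8→11]: (6.35+2.24)/2 × 3 = 12.885
  Sum = 316.115 mg/L·hr
IV tail: 2.24/0.348 = 6.437; AUC_iv,0→∞ = 316.115 + 6.437 = 322.552 mg/L·hr
Trapezoidal AUC_0→5.25 (oral suspension):
  [0→1]: (0.00+20.33)/2 × 1 = 10.165
  [1→2]: (20.33+16.06)/2 × 1 = 18.195
  [2→3]: (16.06+11.48)/2 × 1 = 13.77
  [3→3.5]: (11.48+9.66)/2 × 0.5 = 5.285
  [3.5→5]: (9.66+5.73)/2 × 1.5 = 11.5425
  [5→5.25]: (5.73+5.26)/2 × 0.25 = 1.37375
  Sum = 60.33125 mg/L·hr
oral suspension tail: 5.26/0.348 = 15.115; AUC_ev,0→∞ = 60.33125 + 15.115 = 75.44625 mg/L·hr
F = (AUC_ev/D_ev)/(AUC_iv/D_iv) = (75.44625/5)/(322.552/5) = 15.08925/64.5104 = 0.2339

F = 0.234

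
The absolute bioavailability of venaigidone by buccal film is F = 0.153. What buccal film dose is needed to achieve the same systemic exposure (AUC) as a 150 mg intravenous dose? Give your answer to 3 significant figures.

D_buccal = 980 mg

For equal systemic exposure: F × D_ev = D_iv
D_ev = D_iv / F = 150 / 0.153 = 980.392 mg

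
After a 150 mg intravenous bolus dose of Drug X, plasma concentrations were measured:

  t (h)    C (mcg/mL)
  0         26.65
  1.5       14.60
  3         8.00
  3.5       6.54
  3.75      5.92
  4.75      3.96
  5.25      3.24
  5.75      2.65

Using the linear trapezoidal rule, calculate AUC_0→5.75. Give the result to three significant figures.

Trapezoidal AUC_0→5.75:
  [0→1.5]: (26.65+14.60)/2 × 1.5 = 30.9375
  [1.5→3]: (14.60+8.00)/2 × 1.5 = 16.95
  [3→3.5]: (8.00+6.54)/2 × 0.5 = 3.635
  [3.5→3.75]: (6.54+5.92)/2 × 0.25 = 1.5575
  [3.75→4.75]: (5.92+3.96)/2 × 1 = 4.94
  [4.75→5.25]: (3.96+3.24)/2 × 0.5 = 1.8
  [5.25→5.75]: (3.24+2.65)/2 × 0.5 = 1.4725
  Sum = 61.2925 mcg/mL·h

AUC = 61.3 mcg/mL·h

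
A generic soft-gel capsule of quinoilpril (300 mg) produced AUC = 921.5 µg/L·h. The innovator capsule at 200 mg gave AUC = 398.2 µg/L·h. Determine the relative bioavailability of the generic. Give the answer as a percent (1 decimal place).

F_rel = 154.3%

F_rel = (AUC_test/D_test) / (AUC_ref/D_ref)
      = (921.5/300) / (398.2/200)
      = 3.07167 / 1.991 = 1.5428 = 154.28%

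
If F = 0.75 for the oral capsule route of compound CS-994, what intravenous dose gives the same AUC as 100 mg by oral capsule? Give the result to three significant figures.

Systemic exposure from an extravascular dose = F × D_ev, so the equivalent IV dose is F × D_ev.
D_iv = F × D_ev = 0.75 × 100 = 75 mg

D_iv = 75.0 mg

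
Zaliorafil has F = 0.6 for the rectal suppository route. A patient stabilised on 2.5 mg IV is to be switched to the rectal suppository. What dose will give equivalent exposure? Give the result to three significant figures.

For equal systemic exposure: F × D_ev = D_iv
D_ev = D_iv / F = 2.5 / 0.6 = 4.16667 mg

D_rectal = 4.17 mg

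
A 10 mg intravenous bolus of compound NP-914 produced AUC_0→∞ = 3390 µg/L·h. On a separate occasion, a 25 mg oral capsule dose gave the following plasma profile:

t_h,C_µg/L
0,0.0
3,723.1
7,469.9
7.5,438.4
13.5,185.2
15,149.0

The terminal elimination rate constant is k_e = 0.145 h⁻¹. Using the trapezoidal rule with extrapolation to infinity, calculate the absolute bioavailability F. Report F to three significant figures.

F = 0.808

Trapezoidal AUC_0→15 (oral capsule):
  [0→3]: (0.0+723.1)/2 × 3 = 1084.65
  [3→7]: (723.1+469.9)/2 × 4 = 2386.0
  [7→7.5]: (469.9+438.4)/2 × 0.5 = 227.075
  [7.5→13.5]: (438.4+185.2)/2 × 6 = 1870.8
  [13.5→15]: (185.2+149.0)/2 × 1.5 = 250.65
  Sum = 5819.175 µg/L·h
Tail: C_last/k_e = 149.0/0.145 = 1027.586
AUC_0→∞ (oral capsule) = 5819.175 + 1027.586 = 6846.761 µg/L·h
F = (AUC_ev/D_ev)/(AUC_iv/D_iv) = (6846.761/25)/(3390/10) = 273.87044/339 = 0.8079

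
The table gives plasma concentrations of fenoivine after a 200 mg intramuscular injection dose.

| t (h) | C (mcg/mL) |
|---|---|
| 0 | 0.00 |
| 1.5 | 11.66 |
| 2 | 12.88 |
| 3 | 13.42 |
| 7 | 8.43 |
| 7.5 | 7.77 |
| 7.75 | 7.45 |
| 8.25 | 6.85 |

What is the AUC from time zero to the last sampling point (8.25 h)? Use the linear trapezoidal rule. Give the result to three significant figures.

Trapezoidal AUC_0→8.25:
  [0→1.5]: (0.00+11.66)/2 × 1.5 = 8.745
  [1.5→2]: (11.66+12.88)/2 × 0.5 = 6.135
  [2→3]: (12.88+13.42)/2 × 1 = 13.15
  [3→7]: (13.42+8.43)/2 × 4 = 43.7
  [7→7.5]: (8.43+7.77)/2 × 0.5 = 4.05
  [7.5→7.75]: (7.77+7.45)/2 × 0.25 = 1.9025
  [7.75→8.25]: (7.45+6.85)/2 × 0.5 = 3.575
  Sum = 81.2575 mcg/mL·h

AUC = 81.3 mcg/mL·h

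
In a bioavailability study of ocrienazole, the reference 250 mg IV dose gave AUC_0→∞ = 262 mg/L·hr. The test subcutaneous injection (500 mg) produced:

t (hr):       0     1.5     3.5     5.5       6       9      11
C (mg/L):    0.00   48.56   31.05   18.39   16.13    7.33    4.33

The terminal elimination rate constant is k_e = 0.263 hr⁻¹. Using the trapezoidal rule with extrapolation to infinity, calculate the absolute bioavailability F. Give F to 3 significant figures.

Trapezoidal AUC_0→11 (subcutaneous injection):
  [0→1.5]: (0.00+48.56)/2 × 1.5 = 36.42
  [1.5→3.5]: (48.56+31.05)/2 × 2 = 79.61
  [3.5→5.5]: (31.05+18.39)/2 × 2 = 49.44
  [5.5→6]: (18.39+16.13)/2 × 0.5 = 8.63
  [6→9]: (16.13+7.33)/2 × 3 = 35.19
  [9→11]: (7.33+4.33)/2 × 2 = 11.66
  Sum = 220.95 mg/L·hr
Tail: C_last/k_e = 4.33/0.263 = 16.464
AUC_0→∞ (subcutaneous injection) = 220.95 + 16.464 = 237.414 mg/L·hr
F = (AUC_ev/D_ev)/(AUC_iv/D_iv) = (237.414/500)/(262/250) = 0.474828/1.048 = 0.4531

F = 0.453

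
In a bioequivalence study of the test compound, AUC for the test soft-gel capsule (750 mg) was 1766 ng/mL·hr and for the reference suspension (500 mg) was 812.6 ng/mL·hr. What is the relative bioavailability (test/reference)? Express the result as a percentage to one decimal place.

F_rel = (AUC_test/D_test) / (AUC_ref/D_ref)
      = (1766/750) / (812.6/500)
      = 2.35467 / 1.6252 = 1.4488 = 144.88%

F_rel = 144.9%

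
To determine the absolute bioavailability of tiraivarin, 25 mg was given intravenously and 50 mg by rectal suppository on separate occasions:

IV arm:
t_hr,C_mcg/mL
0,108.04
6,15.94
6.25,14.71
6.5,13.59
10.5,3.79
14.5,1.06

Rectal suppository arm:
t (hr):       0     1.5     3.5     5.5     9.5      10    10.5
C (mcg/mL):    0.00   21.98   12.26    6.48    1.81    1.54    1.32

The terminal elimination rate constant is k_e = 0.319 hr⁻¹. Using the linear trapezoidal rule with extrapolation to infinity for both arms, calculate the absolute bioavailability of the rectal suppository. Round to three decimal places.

Trapezoidal AUC_0→14.5 (IV):
  [0→6]: (108.04+15.94)/2 × 6 = 371.94
  [6→6.25]: (15.94+14.71)/2 × 0.25 = 3.83125
  [6.25→6.5]: (14.71+13.59)/2 × 0.25 = 3.5375
  [6.5→10.5]: (13.59+3.79)/2 × 4 = 34.76
  [10.5→14.5]: (3.79+1.06)/2 × 4 = 9.7
  Sum = 423.76875 mcg/mL·hr
IV tail: 1.06/0.319 = 3.323; AUC_iv,0→∞ = 423.76875 + 3.323 = 427.09175 mcg/mL·hr
Trapezoidal AUC_0→10.5 (rectal suppository):
  [0→1.5]: (0.00+21.98)/2 × 1.5 = 16.485
  [1.5→3.5]: (21.98+12.26)/2 × 2 = 34.24
  [3.5→5.5]: (12.26+6.48)/2 × 2 = 18.74
  [5.5→9.5]: (6.48+1.81)/2 × 4 = 16.58
  [9.5→10]: (1.81+1.54)/2 × 0.5 = 0.8375
  [10→10.5]: (1.54+1.32)/2 × 0.5 = 0.715
  Sum = 87.5975 mcg/mL·hr
rectal suppository tail: 1.32/0.319 = 4.138; AUC_ev,0→∞ = 87.5975 + 4.138 = 91.7355 mcg/mL·hr
F = (AUC_ev/D_ev)/(AUC_iv/D_iv) = (91.7355/50)/(427.09175/25) = 1.83471/17.08367 = 0.1074

F = 0.107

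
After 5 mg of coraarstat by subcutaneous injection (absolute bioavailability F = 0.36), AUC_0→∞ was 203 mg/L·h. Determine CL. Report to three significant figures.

CL = 0.00887 L/h

CL = F × Dose / AUC_0→∞
   = 0.36 × 5 / 203 = 0.008867 L/h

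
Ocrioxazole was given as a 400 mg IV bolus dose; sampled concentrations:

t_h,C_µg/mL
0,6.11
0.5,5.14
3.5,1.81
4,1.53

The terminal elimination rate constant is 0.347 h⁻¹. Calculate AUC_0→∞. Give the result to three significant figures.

Trapezoidal AUC_0→4:
  [0→0.5]: (6.11+5.14)/2 × 0.5 = 2.8125
  [0.5→3.5]: (5.14+1.81)/2 × 3 = 10.425
  [3.5→4]: (1.81+1.53)/2 × 0.5 = 0.835
  Sum = 14.0725 µg/mL·h
Extrapolated tail: C_last / k_e = 1.53 / 0.347 = 4.409
AUC_0→∞ = 14.0725 + 4.409 = 18.4815 µg/mL·h

AUC = 18.5 µg/mL·h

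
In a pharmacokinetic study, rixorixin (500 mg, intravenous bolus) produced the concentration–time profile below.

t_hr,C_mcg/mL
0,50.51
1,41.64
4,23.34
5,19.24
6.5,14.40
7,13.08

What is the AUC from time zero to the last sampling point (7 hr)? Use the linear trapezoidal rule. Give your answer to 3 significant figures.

AUC = 197 mcg/mL·hr

Trapezoidal AUC_0→7:
  [0→1]: (50.51+41.64)/2 × 1 = 46.075
  [1→4]: (41.64+23.34)/2 × 3 = 97.47
  [4→5]: (23.34+19.24)/2 × 1 = 21.29
  [5→6.5]: (19.24+14.40)/2 × 1.5 = 25.23
  [6.5→7]: (14.40+13.08)/2 × 0.5 = 6.87
  Sum = 196.935 mcg/mL·hr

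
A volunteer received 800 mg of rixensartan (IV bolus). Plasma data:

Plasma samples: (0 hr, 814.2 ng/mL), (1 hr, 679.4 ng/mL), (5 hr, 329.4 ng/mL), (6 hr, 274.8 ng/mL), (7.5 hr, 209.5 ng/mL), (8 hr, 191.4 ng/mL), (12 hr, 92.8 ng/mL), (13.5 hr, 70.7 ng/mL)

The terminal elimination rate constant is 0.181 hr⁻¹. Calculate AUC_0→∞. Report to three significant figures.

Trapezoidal AUC_0→13.5:
  [0→1]: (814.2+679.4)/2 × 1 = 746.8
  [1→5]: (679.4+329.4)/2 × 4 = 2017.6
  [5→6]: (329.4+274.8)/2 × 1 = 302.1
  [6→7.5]: (274.8+209.5)/2 × 1.5 = 363.225
  [7.5→8]: (209.5+191.4)/2 × 0.5 = 100.225
  [8→12]: (191.4+92.8)/2 × 4 = 568.4
  [12→13.5]: (92.8+70.7)/2 × 1.5 = 122.625
  Sum = 4220.975 ng/mL·hr
Extrapolated tail: C_last / k_e = 70.7 / 0.181 = 390.608
AUC_0→∞ = 4220.975 + 390.608 = 4611.583 ng/mL·hr

AUC = 4610 ng/mL·hr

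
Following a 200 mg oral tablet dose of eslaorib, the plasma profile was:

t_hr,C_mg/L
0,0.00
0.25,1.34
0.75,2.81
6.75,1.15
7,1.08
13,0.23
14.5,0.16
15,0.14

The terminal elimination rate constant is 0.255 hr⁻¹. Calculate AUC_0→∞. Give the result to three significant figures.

Trapezoidal AUC_0→15:
  [0→0.25]: (0.00+1.34)/2 × 0.25 = 0.1675
  [0.25→0.75]: (1.34+2.81)/2 × 0.5 = 1.0375
  [0.75→6.75]: (2.81+1.15)/2 × 6 = 11.88
  [6.75→7]: (1.15+1.08)/2 × 0.25 = 0.27875
  [7→13]: (1.08+0.23)/2 × 6 = 3.93
  [13→14.5]: (0.23+0.16)/2 × 1.5 = 0.2925
  [14.5→15]: (0.16+0.14)/2 × 0.5 = 0.075
  Sum = 17.66125 mg/L·hr
Extrapolated tail: C_last / k_e = 0.14 / 0.255 = 0.549
AUC_0→∞ = 17.66125 + 0.549 = 18.21025 mg/L·hr

AUC = 18.2 mg/L·hr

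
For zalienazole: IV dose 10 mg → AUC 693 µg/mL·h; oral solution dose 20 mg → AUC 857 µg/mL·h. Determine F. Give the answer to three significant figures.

F = 0.618

F = (AUC_ev / D_ev) / (AUC_iv / D_iv)
  = (857/20) / (693/10)
  = 42.85 / 69.3 = 0.6183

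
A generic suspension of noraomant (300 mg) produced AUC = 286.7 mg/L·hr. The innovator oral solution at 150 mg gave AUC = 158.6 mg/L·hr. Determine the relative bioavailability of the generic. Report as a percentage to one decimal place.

F_rel = 90.4%

F_rel = (AUC_test/D_test) / (AUC_ref/D_ref)
      = (286.7/300) / (158.6/150)
      = 0.955667 / 1.05733 = 0.9038 = 90.38%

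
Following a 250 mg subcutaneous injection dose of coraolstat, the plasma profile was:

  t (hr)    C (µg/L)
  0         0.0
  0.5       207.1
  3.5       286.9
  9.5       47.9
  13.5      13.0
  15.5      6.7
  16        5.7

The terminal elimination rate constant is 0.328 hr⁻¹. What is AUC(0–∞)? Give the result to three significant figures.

Trapezoidal AUC_0→16:
  [0→0.5]: (0.0+207.1)/2 × 0.5 = 51.775
  [0.5→3.5]: (207.1+286.9)/2 × 3 = 741.0
  [3.5→9.5]: (286.9+47.9)/2 × 6 = 1004.4
  [9.5→13.5]: (47.9+13.0)/2 × 4 = 121.8
  [13.5→15.5]: (13.0+6.7)/2 × 2 = 19.7
  [15.5→16]: (6.7+5.7)/2 × 0.5 = 3.1
  Sum = 1941.775 µg/L·hr
Extrapolated tail: C_last / k_e = 5.7 / 0.328 = 17.378
AUC_0→∞ = 1941.775 + 17.378 = 1959.153 µg/L·hr

AUC = 1960 µg/L·hr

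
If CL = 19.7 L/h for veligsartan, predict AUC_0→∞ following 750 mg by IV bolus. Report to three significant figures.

AUC = 38.1 mg/L·h

AUC_0→∞ = Dose_iv / CL
        = 750 / 19.7 = 38.0711 mg/L·h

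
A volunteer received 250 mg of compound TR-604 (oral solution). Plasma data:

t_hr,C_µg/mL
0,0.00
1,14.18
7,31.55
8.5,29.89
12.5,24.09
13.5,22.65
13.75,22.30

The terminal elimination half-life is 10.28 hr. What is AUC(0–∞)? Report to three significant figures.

Trapezoidal AUC_0→13.75:
  [0→1]: (0.00+14.18)/2 × 1 = 7.09
  [1→7]: (14.18+31.55)/2 × 6 = 137.19
  [7→8.5]: (31.55+29.89)/2 × 1.5 = 46.08
  [8.5→12.5]: (29.89+24.09)/2 × 4 = 107.96
  [12.5→13.5]: (24.09+22.65)/2 × 1 = 23.37
  [13.5→13.75]: (22.65+22.30)/2 × 0.25 = 5.61875
  Sum = 327.30875 µg/mL·hr
k_e = ln2 / t½ = 0.693147 / 10.28 = 0.0674 hr^-1
Extrapolated tail: C_last / k_e = 22.30 / 0.0674 = 330.861
AUC_0→∞ = 327.30875 + 330.861 = 658.16975 µg/mL·hr

AUC = 658 µg/mL·hr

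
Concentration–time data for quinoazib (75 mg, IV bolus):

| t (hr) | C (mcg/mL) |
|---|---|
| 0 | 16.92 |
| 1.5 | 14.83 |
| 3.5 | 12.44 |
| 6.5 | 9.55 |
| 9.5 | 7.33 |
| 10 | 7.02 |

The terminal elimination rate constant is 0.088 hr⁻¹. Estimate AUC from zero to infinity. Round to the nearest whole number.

AUC = 193 mcg/mL·hr

Trapezoidal AUC_0→10:
  [0→1.5]: (16.92+14.83)/2 × 1.5 = 23.8125
  [1.5→3.5]: (14.83+12.44)/2 × 2 = 27.27
  [3.5→6.5]: (12.44+9.55)/2 × 3 = 32.985
  [6.5→9.5]: (9.55+7.33)/2 × 3 = 25.32
  [9.5→10]: (7.33+7.02)/2 × 0.5 = 3.5875
  Sum = 112.975 mcg/mL·hr
Extrapolated tail: C_last / k_e = 7.02 / 0.088 = 79.773
AUC_0→∞ = 112.975 + 79.773 = 192.748 mcg/mL·hr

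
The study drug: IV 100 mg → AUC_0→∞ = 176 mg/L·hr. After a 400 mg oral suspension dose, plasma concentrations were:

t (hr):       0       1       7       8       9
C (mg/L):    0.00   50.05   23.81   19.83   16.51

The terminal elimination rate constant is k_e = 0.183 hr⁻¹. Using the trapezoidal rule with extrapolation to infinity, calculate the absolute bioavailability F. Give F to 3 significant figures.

F = 0.535

Trapezoidal AUC_0→9 (oral suspension):
  [0→1]: (0.00+50.05)/2 × 1 = 25.025
  [1→7]: (50.05+23.81)/2 × 6 = 221.58
  [7→8]: (23.81+19.83)/2 × 1 = 21.82
  [8→9]: (19.83+16.51)/2 × 1 = 18.17
  Sum = 286.595 mg/L·hr
Tail: C_last/k_e = 16.51/0.183 = 90.219
AUC_0→∞ (oral suspension) = 286.595 + 90.219 = 376.814 mg/L·hr
F = (AUC_ev/D_ev)/(AUC_iv/D_iv) = (376.814/400)/(176/100) = 0.942035/1.76 = 0.5352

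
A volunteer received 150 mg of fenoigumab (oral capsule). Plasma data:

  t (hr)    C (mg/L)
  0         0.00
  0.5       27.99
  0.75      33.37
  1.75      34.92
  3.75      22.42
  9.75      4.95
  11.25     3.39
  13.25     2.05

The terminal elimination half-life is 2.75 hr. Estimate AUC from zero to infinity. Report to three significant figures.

Trapezoidal AUC_0→13.25:
  [0→0.5]: (0.00+27.99)/2 × 0.5 = 6.9975
  [0.5→0.75]: (27.99+33.37)/2 × 0.25 = 7.67
  [0.75→1.75]: (33.37+34.92)/2 × 1 = 34.145
  [1.75→3.75]: (34.92+22.42)/2 × 2 = 57.34
  [3.75→9.75]: (22.42+4.95)/2 × 6 = 82.11
  [9.75→11.25]: (4.95+3.39)/2 × 1.5 = 6.255
  [11.25→13.25]: (3.39+2.05)/2 × 2 = 5.44
  Sum = 199.9575 mg/L·hr
k_e = ln2 / t½ = 0.693147 / 2.75 = 0.2521 hr^-1
Extrapolated tail: C_last / k_e = 2.05 / 0.2521 = 8.132
AUC_0→∞ = 199.9575 + 8.132 = 208.0895 mg/L·hr

AUC = 208 mg/L·hr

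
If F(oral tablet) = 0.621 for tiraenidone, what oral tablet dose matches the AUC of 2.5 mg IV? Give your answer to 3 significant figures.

D_oral = 4.03 mg

For equal systemic exposure: F × D_ev = D_iv
D_ev = D_iv / F = 2.5 / 0.621 = 4.02576 mg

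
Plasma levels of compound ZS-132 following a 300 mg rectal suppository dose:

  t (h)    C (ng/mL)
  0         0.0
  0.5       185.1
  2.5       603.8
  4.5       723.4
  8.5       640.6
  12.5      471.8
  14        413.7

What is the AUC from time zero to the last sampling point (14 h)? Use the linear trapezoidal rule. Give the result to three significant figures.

Trapezoidal AUC_0→14:
  [0→0.5]: (0.0+185.1)/2 × 0.5 = 46.275
  [0.5→2.5]: (185.1+603.8)/2 × 2 = 788.9
  [2.5→4.5]: (603.8+723.4)/2 × 2 = 1327.2
  [4.5→8.5]: (723.4+640.6)/2 × 4 = 2728.0
  [8.5→12.5]: (640.6+471.8)/2 × 4 = 2224.8
  [12.5→14]: (471.8+413.7)/2 × 1.5 = 664.125
  Sum = 7779.3 ng/mL·h

AUC = 7780 ng/mL·h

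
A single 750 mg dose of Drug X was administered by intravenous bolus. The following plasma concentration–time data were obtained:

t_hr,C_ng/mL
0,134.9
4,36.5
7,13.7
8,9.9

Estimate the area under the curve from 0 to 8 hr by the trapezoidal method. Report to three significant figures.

AUC = 430 ng/mL·hr

Trapezoidal AUC_0→8:
  [0→4]: (134.9+36.5)/2 × 4 = 342.8
  [4→7]: (36.5+13.7)/2 × 3 = 75.3
  [7→8]: (13.7+9.9)/2 × 1 = 11.8
  Sum = 429.9 ng/mL·hr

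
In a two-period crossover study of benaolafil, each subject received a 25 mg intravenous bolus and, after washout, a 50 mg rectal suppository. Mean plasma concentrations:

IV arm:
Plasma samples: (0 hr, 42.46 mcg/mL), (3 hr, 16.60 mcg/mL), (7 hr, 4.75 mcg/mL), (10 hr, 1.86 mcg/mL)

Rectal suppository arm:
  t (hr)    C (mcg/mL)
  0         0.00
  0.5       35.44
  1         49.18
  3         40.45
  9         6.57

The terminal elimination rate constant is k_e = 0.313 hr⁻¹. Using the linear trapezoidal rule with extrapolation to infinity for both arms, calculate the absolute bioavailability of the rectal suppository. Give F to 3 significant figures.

Trapezoidal AUC_0→10 (IV):
  [0→3]: (42.46+16.60)/2 × 3 = 88.59
  [3→7]: (16.60+4.75)/2 × 4 = 42.7
  [7→10]: (4.75+1.86)/2 × 3 = 9.915
  Sum = 141.205 mcg/mL·hr
IV tail: 1.86/0.313 = 5.942; AUC_iv,0→∞ = 141.205 + 5.942 = 147.147 mcg/mL·hr
Trapezoidal AUC_0→9 (rectal suppository):
  [0→0.5]: (0.00+35.44)/2 × 0.5 = 8.86
  [0.5→1]: (35.44+49.18)/2 × 0.5 = 21.155
  [1→3]: (49.18+40.45)/2 × 2 = 89.63
  [3→9]: (40.45+6.57)/2 × 6 = 141.06
  Sum = 260.705 mcg/mL·hr
rectal suppository tail: 6.57/0.313 = 20.990; AUC_ev,0→∞ = 260.705 + 20.990 = 281.695 mcg/mL·hr
F = (AUC_ev/D_ev)/(AUC_iv/D_iv) = (281.695/50)/(147.147/25) = 5.6339/5.88588 = 0.9572

F = 0.957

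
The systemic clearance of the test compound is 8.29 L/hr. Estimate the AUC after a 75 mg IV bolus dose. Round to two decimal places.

AUC = 9.05 mg/L·hr

AUC_0→∞ = Dose_iv / CL
        = 75 / 8.29 = 9.04704 mg/L·hr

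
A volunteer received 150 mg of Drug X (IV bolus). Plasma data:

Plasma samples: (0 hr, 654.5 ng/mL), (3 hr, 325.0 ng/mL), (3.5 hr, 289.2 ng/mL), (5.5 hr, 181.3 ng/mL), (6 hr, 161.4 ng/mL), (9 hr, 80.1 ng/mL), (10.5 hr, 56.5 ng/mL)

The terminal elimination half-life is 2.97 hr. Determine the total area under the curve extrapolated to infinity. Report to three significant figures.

AUC = 2890 ng/mL·hr

Trapezoidal AUC_0→10.5:
  [0→3]: (654.5+325.0)/2 × 3 = 1469.25
  [3→3.5]: (325.0+289.2)/2 × 0.5 = 153.55
  [3.5→5.5]: (289.2+181.3)/2 × 2 = 470.5
  [5.5→6]: (181.3+161.4)/2 × 0.5 = 85.675
  [6→9]: (161.4+80.1)/2 × 3 = 362.25
  [9→10.5]: (80.1+56.5)/2 × 1.5 = 102.45
  Sum = 2643.675 ng/mL·hr
k_e = ln2 / t½ = 0.693147 / 2.97 = 0.2334 hr^-1
Extrapolated tail: C_last / k_e = 56.5 / 0.2334 = 242.074
AUC_0→∞ = 2643.675 + 242.074 = 2885.749 ng/mL·hr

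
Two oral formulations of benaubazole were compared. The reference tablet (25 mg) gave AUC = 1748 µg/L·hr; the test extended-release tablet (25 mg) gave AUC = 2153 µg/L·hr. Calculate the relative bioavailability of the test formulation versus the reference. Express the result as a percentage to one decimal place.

F_rel = (AUC_test/D_test) / (AUC_ref/D_ref)
      = (2153/25) / (1748/25)
      = 86.12 / 69.92 = 1.2317 = 123.17%

F_rel = 123.2%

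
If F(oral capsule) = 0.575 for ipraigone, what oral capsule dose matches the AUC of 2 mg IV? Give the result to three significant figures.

D_oral = 3.48 mg

For equal systemic exposure: F × D_ev = D_iv
D_ev = D_iv / F = 2 / 0.575 = 3.47826 mg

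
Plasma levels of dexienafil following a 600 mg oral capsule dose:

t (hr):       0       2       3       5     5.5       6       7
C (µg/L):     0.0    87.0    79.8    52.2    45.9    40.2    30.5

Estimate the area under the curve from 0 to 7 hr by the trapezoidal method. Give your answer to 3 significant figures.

AUC = 384 µg/L·hr

Trapezoidal AUC_0→7:
  [0→2]: (0.0+87.0)/2 × 2 = 87.0
  [2→3]: (87.0+79.8)/2 × 1 = 83.4
  [3→5]: (79.8+52.2)/2 × 2 = 132.0
  [5→5.5]: (52.2+45.9)/2 × 0.5 = 24.525
  [5.5→6]: (45.9+40.2)/2 × 0.5 = 21.525
  [6→7]: (40.2+30.5)/2 × 1 = 35.35
  Sum = 383.8 µg/L·hr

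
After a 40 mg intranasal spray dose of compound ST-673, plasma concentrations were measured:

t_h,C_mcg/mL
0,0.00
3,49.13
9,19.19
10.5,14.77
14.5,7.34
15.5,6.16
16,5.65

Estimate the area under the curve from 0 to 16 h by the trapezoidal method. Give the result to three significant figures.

AUC = 358 mcg/mL·h

Trapezoidal AUC_0→16:
  [0→3]: (0.00+49.13)/2 × 3 = 73.695
  [3→9]: (49.13+19.19)/2 × 6 = 204.96
  [9→10.5]: (19.19+14.77)/2 × 1.5 = 25.47
  [10.5→14.5]: (14.77+7.34)/2 × 4 = 44.22
  [14.5→15.5]: (7.34+6.16)/2 × 1 = 6.75
  [15.5→16]: (6.16+5.65)/2 × 0.5 = 2.9525
  Sum = 358.0475 mcg/mL·h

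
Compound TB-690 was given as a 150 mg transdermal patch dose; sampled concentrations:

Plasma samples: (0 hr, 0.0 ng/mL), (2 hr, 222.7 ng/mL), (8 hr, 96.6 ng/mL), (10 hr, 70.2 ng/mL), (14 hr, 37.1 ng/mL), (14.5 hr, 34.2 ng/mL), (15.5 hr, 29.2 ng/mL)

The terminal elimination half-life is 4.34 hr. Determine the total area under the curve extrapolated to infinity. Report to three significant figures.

AUC = 1790 ng/mL·hr

Trapezoidal AUC_0→15.5:
  [0→2]: (0.0+222.7)/2 × 2 = 222.7
  [2→8]: (222.7+96.6)/2 × 6 = 957.9
  [8→10]: (96.6+70.2)/2 × 2 = 166.8
  [10→14]: (70.2+37.1)/2 × 4 = 214.6
  [14→14.5]: (37.1+34.2)/2 × 0.5 = 17.825
  [14.5→15.5]: (34.2+29.2)/2 × 1 = 31.7
  Sum = 1611.525 ng/mL·hr
k_e = ln2 / t½ = 0.693147 / 4.34 = 0.1597 hr^-1
Extrapolated tail: C_last / k_e = 29.2 / 0.1597 = 182.843
AUC_0→∞ = 1611.525 + 182.843 = 1794.368 ng/mL·hr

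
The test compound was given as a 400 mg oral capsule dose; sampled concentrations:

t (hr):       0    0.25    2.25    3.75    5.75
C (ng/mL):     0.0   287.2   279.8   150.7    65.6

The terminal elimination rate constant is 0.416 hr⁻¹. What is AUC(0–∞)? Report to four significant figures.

Trapezoidal AUC_0→5.75:
  [0→0.25]: (0.0+287.2)/2 × 0.25 = 35.9
  [0.25→2.25]: (287.2+279.8)/2 × 2 = 567.0
  [2.25→3.75]: (279.8+150.7)/2 × 1.5 = 322.875
  [3.75→5.75]: (150.7+65.6)/2 × 2 = 216.3
  Sum = 1142.075 ng/mL·hr
Extrapolated tail: C_last / k_e = 65.6 / 0.416 = 157.692
AUC_0→∞ = 1142.075 + 157.692 = 1299.767 ng/mL·hr

AUC = 1300 ng/mL·hr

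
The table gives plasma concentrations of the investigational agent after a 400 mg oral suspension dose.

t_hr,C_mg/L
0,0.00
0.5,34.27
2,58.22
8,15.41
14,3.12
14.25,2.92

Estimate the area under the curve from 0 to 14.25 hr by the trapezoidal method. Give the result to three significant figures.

AUC = 355 mg/L·hr

Trapezoidal AUC_0→14.25:
  [0→0.5]: (0.00+34.27)/2 × 0.5 = 8.5675
  [0.5→2]: (34.27+58.22)/2 × 1.5 = 69.3675
  [2→8]: (58.22+15.41)/2 × 6 = 220.89
  [8→14]: (15.41+3.12)/2 × 6 = 55.59
  [14→14.25]: (3.12+2.92)/2 × 0.25 = 0.755
  Sum = 355.17 mg/L·hr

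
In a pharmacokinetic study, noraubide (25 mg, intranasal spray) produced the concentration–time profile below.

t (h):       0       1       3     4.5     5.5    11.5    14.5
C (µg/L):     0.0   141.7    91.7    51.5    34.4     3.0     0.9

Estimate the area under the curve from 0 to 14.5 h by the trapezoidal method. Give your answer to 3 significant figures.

AUC = 573 µg/L·h

Trapezoidal AUC_0→14.5:
  [0→1]: (0.0+141.7)/2 × 1 = 70.85
  [1→3]: (141.7+91.7)/2 × 2 = 233.4
  [3→4.5]: (91.7+51.5)/2 × 1.5 = 107.4
  [4.5→5.5]: (51.5+34.4)/2 × 1 = 42.95
  [5.5→11.5]: (34.4+3.0)/2 × 6 = 112.2
  [11.5→14.5]: (3.0+0.9)/2 × 3 = 5.85
  Sum = 572.65 µg/L·h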